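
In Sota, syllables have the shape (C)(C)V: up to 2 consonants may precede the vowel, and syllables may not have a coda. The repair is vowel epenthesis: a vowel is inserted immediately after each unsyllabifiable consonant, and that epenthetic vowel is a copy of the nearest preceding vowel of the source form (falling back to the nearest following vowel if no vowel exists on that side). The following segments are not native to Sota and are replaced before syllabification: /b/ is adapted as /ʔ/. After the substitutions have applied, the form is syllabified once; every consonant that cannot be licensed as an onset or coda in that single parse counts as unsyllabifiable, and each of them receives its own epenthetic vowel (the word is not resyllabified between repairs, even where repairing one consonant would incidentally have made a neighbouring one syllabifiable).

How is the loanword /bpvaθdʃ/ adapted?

Substitution: /b/ → /ʔ/, giving /ʔpvaθdʃ/.
The consonants /ʔ/, /θ/, /d/, /ʃ/ cannot be parsed into a legal (C)(C)V syllable (no codas are permitted; onsets may contain at most 2 consonants).
Inserting the epenthetic vowel yields /ʔ/ → /ʔa/, /θ/ → /θa/, /d/ → /da/, /ʃ/ → /ʃa/.

ʔapvaθadaʃa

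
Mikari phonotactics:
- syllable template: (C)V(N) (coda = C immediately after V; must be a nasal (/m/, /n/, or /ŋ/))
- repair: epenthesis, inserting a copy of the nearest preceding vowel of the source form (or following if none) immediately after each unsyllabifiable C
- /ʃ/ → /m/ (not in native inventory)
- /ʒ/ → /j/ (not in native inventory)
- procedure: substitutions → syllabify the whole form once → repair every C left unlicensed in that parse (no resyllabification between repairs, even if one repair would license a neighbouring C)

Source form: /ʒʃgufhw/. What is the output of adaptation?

jumugufuhuwu

Substitution: /ʒ/ → /j/, /ʃ/ → /m/, giving /jmgufhw/.
Under (C)V(N), the unsyllabifiable consonants are /j/, /m/, /f/, /h/, /w/ (only a nasal (/m/, /n/, or /ŋ/) is licensed in coda position; onsets are limited to one consonant).
Inserting the epenthetic vowel yields /j/ → /ju/, /m/ → /mu/, /f/ → /fu/, /h/ → /hu/, /w/ → /wu/.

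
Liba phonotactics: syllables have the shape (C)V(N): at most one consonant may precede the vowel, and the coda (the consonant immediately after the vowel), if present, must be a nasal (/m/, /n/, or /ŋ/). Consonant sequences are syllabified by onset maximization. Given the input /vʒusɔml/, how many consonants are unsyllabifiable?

Syllabifying with onset maximization leaves /v/, /l/ stranded (only a nasal (/m/, /n/, or /ŋ/) is licensed in coda position; onsets are limited to one consonant).

2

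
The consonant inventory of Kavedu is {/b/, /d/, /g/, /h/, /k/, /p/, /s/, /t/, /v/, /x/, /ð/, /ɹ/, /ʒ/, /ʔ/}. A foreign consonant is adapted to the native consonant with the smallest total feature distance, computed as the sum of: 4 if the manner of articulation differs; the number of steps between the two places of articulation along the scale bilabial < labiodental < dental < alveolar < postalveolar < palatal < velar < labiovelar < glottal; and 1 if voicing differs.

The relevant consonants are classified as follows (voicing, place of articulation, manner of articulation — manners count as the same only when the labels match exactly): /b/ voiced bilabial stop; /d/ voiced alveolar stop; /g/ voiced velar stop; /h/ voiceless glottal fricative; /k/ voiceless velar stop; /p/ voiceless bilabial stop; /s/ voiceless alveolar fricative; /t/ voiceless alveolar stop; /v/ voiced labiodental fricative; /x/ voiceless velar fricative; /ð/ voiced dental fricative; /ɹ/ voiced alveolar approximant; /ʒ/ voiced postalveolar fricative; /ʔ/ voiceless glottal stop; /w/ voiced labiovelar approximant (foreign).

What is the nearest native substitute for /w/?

/ɹ/ is closest: same manner (approximant), place distance 4 (labiovelar→alveolar), same voicing; total 4. Next closest is /g/ at distance 5.

ɹ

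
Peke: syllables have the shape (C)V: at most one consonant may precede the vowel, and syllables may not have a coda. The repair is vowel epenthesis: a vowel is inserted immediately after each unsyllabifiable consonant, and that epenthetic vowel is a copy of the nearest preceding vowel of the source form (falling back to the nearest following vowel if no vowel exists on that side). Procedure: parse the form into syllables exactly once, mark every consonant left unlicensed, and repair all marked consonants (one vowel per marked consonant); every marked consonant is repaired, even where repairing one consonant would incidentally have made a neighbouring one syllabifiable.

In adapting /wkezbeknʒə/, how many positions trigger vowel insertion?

4

The unsyllabifiable consonants are /w/, /z/, /k/, /n/; each receives one epenthetic vowel.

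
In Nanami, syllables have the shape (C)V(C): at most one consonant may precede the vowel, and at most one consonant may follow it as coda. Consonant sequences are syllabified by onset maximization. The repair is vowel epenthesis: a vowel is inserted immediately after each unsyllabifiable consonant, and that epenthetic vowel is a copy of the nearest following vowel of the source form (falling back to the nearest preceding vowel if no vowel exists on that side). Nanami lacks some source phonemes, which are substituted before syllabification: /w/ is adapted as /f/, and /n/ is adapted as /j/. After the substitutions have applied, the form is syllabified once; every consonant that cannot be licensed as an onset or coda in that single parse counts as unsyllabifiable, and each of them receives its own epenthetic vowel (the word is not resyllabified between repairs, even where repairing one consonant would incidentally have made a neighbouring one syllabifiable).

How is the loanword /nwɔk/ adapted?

Substitution: /n/ → /j/, /w/ → /f/, giving /jfɔk/.
Under (C)V(C), the unsyllabifiable consonants are /j/ (at most one coda consonant is licensed; onsets are limited to one consonant).
Epenthesis after each stranded consonant: /j/ → /jɔ/.

jɔfɔk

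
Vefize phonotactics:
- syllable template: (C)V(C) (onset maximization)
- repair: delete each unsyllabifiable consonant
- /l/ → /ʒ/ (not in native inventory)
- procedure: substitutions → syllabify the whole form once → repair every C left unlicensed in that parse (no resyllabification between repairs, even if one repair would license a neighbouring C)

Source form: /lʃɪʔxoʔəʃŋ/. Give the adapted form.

ʃɪʔxoʔəʃ

Substitution: /l/ → /ʒ/, giving /ʒʃɪʔxoʔəʃŋ/.
Under (C)V(C), the unsyllabifiable consonants are /ʒ/, /ŋ/ (at most one coda consonant is licensed; onsets are limited to one consonant).
Each unlicensed consonant is deleted: /ʒ/, /ŋ/.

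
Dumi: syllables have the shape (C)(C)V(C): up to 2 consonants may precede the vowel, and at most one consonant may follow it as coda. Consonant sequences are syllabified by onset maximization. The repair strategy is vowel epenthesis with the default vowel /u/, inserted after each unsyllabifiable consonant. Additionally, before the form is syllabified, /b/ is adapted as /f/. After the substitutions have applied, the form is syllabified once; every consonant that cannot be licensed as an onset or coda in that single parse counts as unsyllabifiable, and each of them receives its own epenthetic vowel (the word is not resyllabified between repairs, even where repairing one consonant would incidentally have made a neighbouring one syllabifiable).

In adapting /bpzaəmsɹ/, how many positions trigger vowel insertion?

After substitution the input is /fpzaəmsɹ/.
The unsyllabifiable consonants are /f/, /s/, /ɹ/; each receives one epenthetic vowel.

3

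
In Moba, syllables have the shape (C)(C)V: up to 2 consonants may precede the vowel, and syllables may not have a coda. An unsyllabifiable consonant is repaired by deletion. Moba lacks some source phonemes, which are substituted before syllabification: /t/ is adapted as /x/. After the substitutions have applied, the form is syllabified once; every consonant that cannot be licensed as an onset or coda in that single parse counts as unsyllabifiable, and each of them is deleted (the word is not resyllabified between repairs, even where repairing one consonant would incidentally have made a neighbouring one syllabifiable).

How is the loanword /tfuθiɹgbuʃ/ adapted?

xfuθigbu

Substitution: /t/ → /x/, giving /xfuθiɹgbuʃ/.
Under (C)(C)V, the unsyllabifiable consonants are /ɹ/, /ʃ/ (no codas are permitted; onsets may contain at most 2 consonants).
Deletion applies to /ɹ/, /ʃ/.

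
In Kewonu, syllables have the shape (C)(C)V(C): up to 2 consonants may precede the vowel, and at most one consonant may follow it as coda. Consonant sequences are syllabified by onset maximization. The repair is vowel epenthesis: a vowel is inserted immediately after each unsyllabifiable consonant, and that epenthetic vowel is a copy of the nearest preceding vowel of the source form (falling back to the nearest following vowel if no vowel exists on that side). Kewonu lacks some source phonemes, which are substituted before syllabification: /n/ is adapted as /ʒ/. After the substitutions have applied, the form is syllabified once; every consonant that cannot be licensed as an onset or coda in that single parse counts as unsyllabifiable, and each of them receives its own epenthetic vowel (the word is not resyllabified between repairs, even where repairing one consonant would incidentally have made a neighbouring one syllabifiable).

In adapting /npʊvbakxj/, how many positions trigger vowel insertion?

2

After substitution the input is /ʒpʊvbakxj/.
The unsyllabifiable consonants are /x/, /j/; each receives one epenthetic vowel.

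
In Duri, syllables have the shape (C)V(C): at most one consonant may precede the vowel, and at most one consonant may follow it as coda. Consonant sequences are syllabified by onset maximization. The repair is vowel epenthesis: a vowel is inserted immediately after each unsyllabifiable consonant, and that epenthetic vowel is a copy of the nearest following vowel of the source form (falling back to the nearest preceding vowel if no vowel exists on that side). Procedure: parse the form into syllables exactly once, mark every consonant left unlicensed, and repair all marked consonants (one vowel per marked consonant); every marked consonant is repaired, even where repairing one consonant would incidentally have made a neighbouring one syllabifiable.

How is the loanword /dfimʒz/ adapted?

Under (C)V(C), the unsyllabifiable consonants are /d/, /ʒ/, /z/ (at most one coda consonant is licensed; onsets are limited to one consonant).
Epenthesis after each stranded consonant: /d/ → /di/, /ʒ/ → /ʒi/, /z/ → /zi/.

difimʒizi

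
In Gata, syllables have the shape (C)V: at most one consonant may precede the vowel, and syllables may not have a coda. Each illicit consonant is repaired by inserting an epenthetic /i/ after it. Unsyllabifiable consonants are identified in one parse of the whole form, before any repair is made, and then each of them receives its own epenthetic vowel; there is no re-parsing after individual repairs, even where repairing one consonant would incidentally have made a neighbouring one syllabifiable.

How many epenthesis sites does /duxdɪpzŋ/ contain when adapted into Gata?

4

The unsyllabifiable consonants are /x/, /p/, /z/, /ŋ/; each receives one epenthetic vowel.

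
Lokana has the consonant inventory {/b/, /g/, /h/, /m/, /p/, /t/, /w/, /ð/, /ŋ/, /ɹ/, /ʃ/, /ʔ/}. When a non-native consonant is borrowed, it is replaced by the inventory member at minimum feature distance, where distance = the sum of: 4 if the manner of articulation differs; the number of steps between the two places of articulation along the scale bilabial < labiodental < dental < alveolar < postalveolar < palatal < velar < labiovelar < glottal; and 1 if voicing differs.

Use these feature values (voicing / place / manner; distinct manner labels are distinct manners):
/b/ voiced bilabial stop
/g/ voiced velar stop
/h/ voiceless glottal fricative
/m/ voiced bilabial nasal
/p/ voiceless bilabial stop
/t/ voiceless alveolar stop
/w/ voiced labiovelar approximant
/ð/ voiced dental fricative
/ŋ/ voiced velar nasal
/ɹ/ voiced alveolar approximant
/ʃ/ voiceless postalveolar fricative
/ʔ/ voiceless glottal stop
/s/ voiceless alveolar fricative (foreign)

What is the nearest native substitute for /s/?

ʃ

/ʃ/ is closest: same manner (fricative), place distance 1 (alveolar→postalveolar), same voicing; total 1. Next closest is /ð/ at distance 2.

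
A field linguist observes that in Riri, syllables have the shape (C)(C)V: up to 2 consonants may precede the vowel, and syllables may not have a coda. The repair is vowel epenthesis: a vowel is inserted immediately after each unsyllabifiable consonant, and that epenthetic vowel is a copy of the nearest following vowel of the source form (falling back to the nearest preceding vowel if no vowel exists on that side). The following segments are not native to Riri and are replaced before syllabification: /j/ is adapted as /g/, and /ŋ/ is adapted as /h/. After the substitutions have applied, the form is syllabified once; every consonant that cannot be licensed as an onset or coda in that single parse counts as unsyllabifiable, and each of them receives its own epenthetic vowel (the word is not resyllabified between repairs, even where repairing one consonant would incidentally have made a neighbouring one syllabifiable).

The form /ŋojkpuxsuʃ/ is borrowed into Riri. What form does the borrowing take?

Substitution: /ŋ/ → /h/, /j/ → /g/, giving /hogkpuxsuʃ/.
Syllabifying with onset maximization leaves /g/, /ʃ/ stranded (no codas are permitted; onsets may contain at most 2 consonants).
Epenthesis after each stranded consonant: /g/ → /gu/, /ʃ/ → /ʃu/.

hogukpuxsuʃu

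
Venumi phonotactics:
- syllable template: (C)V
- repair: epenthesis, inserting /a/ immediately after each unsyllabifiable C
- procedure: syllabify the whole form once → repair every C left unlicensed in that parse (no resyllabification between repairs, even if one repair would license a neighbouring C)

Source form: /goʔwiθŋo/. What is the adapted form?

goʔawiθaŋo

Under (C)V, the unsyllabifiable consonants are /ʔ/, /θ/ (no codas are permitted; onsets are limited to one consonant).
Inserting the epenthetic vowel yields /ʔ/ → /ʔa/, /θ/ → /θa/.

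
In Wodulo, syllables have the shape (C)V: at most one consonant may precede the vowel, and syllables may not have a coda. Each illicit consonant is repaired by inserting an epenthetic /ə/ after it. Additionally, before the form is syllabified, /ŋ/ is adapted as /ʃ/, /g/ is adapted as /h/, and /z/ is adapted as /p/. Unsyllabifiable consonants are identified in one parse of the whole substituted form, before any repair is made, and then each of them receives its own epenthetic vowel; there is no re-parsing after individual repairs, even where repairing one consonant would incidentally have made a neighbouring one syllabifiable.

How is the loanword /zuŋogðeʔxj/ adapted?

Substitution: /z/ → /p/, /ŋ/ → /ʃ/, /g/ → /h/, giving /puʃohðeʔxj/.
The consonants /h/, /ʔ/, /x/, /j/ cannot be parsed into a legal (C)V syllable (no codas are permitted; onsets are limited to one consonant).
Inserting the epenthetic vowel yields /h/ → /hə/, /ʔ/ → /ʔə/, /x/ → /xə/, /j/ → /jə/.

puʃohəðeʔəxəjə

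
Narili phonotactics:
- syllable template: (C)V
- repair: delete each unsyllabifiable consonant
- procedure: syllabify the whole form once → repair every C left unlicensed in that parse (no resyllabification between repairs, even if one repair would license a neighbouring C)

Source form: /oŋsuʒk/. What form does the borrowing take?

Under (C)V, the unsyllabifiable consonants are /ŋ/, /ʒ/, /k/ (no codas are permitted; onsets are limited to one consonant).
Deleting the stranded consonants removes /ŋ/, /ʒ/, /k/.

osu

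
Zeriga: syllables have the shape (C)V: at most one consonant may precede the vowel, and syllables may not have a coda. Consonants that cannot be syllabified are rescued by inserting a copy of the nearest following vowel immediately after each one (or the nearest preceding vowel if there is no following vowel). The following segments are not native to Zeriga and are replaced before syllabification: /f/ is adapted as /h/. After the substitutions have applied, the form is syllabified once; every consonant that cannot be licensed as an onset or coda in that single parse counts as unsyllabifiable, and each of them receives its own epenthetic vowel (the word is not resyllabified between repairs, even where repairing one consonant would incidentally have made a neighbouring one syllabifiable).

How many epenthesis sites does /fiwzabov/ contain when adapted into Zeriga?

2

After substitution the input is /hiwzabov/.
The unsyllabifiable consonants are /w/, /v/; each receives one epenthetic vowel.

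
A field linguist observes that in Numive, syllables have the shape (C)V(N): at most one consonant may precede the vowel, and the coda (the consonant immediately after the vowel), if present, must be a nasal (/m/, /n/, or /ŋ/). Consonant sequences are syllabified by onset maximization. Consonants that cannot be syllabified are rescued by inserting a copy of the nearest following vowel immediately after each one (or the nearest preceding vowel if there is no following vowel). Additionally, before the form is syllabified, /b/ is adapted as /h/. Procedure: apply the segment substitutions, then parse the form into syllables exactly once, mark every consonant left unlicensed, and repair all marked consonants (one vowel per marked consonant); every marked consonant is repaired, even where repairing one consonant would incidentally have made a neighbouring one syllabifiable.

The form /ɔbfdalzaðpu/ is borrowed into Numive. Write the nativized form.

Substitution: /b/ → /h/, giving /ɔhfdalzaðpu/.
The consonants /h/, /f/, /l/, /ð/ cannot be parsed into a legal (C)V(N) syllable (only a nasal (/m/, /n/, or /ŋ/) is licensed in coda position; onsets are limited to one consonant).
Each unlicensed consonant becomes the onset of a new syllable: /h/ → /ha/, /f/ → /fa/, /l/ → /la/, /ð/ → /ðu/.

ɔhafadalazaðupu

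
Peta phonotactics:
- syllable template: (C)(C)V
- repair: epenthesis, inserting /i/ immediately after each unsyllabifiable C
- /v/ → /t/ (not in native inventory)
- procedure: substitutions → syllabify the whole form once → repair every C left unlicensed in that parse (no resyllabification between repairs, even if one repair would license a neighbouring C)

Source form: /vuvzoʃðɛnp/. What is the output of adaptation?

Substitution: /v/ → /t/, giving /tutzoʃðɛnp/.
Syllabifying with onset maximization leaves /n/, /p/ stranded (no codas are permitted; onsets may contain at most 2 consonants).
Epenthesis after each stranded consonant: /n/ → /ni/, /p/ → /pi/.

tutzoʃðɛnipi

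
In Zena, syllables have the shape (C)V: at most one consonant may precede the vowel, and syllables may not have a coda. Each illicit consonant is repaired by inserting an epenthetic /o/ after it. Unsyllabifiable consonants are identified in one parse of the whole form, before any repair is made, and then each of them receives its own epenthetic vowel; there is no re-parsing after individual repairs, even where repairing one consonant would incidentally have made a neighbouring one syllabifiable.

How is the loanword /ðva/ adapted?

ðova

Syllabifying with onset maximization leaves /ð/ stranded (no codas are permitted; onsets are limited to one consonant).
Each unlicensed consonant becomes the onset of a new syllable: /ð/ → /ðo/.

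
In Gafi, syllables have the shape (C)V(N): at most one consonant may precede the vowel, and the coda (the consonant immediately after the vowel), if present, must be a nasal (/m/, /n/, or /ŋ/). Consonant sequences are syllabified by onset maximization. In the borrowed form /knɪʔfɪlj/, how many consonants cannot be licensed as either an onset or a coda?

4

Syllabifying with onset maximization leaves /k/, /ʔ/, /l/, /j/ stranded (only a nasal (/m/, /n/, or /ŋ/) is licensed in coda position; onsets are limited to one consonant).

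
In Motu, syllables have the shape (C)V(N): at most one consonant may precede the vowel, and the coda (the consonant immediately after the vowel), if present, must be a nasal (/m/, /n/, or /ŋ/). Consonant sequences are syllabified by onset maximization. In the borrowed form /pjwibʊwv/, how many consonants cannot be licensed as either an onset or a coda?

Under (C)V(N), the unsyllabifiable consonants are /p/, /j/, /w/, /v/ (only a nasal (/m/, /n/, or /ŋ/) is licensed in coda position; onsets are limited to one consonant).

4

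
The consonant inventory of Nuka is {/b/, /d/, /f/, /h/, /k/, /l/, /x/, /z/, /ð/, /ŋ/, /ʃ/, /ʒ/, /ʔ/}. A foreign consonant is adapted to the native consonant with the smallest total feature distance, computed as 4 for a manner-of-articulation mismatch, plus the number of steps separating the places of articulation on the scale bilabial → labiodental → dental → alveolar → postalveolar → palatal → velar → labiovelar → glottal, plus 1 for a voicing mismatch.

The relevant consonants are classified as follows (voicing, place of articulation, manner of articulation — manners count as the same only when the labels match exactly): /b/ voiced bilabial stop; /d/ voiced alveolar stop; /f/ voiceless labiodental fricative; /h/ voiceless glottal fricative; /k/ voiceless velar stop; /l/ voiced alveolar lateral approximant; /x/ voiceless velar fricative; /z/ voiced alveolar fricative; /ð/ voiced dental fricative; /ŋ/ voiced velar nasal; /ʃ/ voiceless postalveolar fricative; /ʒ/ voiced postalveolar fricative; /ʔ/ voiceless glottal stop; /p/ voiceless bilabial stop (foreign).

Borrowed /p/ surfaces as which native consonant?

/b/ is closest: same manner (stop), place distance 0 (bilabial→bilabial), voicing differs (+1); total 1. Next closest is /d/ at distance 4.

b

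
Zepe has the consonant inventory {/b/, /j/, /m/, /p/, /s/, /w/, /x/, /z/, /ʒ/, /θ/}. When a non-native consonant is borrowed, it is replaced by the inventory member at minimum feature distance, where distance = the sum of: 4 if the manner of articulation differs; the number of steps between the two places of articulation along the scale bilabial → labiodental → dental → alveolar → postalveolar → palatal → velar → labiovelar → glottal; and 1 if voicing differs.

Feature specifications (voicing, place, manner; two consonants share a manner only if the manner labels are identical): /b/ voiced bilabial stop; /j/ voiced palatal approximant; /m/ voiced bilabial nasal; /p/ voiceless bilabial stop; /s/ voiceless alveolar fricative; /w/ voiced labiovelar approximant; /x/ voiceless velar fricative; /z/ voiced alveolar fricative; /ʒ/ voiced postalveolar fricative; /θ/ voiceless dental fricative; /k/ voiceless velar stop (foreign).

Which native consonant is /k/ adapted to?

x

/x/ is closest: manner differs (stop→fricative, +4), place distance 0 (velar→velar), same voicing; total 4. Next closest is /j/ at distance 6.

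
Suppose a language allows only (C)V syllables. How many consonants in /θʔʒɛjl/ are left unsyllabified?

4

Syllabifying with onset maximization leaves /θ/, /ʔ/, /j/, /l/ stranded (no codas are permitted; onsets are limited to one consonant).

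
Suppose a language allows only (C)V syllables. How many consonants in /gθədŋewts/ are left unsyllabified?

5

Syllabifying with onset maximization leaves /g/, /d/, /w/, /t/, /s/ stranded (no codas are permitted; onsets are limited to one consonant).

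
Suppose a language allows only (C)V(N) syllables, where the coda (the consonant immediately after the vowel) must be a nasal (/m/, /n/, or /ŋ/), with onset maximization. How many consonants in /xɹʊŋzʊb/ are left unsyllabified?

2

Syllabifying with onset maximization leaves /x/, /b/ stranded (only a nasal (/m/, /n/, or /ŋ/) is licensed in coda position; onsets are limited to one consonant).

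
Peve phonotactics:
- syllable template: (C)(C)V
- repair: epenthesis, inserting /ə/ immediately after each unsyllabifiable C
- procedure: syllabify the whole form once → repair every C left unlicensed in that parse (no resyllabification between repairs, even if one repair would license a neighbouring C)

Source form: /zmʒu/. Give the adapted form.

zəmʒu

The consonants /z/ cannot be parsed into a legal (C)(C)V syllable (no codas are permitted; onsets may contain at most 2 consonants).
Inserting the epenthetic vowel yields /z/ → /zə/.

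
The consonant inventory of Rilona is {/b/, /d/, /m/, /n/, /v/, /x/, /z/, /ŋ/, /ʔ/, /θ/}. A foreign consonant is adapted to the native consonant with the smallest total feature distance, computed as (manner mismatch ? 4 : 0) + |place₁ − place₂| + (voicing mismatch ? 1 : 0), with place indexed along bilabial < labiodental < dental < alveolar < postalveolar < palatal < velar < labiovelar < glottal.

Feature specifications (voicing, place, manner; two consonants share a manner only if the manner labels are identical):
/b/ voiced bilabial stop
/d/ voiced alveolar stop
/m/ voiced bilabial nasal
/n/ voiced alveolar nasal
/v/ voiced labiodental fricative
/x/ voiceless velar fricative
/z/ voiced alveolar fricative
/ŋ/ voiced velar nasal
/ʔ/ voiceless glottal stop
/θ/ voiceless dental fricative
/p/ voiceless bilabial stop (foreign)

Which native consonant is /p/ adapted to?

/b/ is closest: same manner (stop), place distance 0 (bilabial→bilabial), voicing differs (+1); total 1. Next closest is /d/ at distance 4.

b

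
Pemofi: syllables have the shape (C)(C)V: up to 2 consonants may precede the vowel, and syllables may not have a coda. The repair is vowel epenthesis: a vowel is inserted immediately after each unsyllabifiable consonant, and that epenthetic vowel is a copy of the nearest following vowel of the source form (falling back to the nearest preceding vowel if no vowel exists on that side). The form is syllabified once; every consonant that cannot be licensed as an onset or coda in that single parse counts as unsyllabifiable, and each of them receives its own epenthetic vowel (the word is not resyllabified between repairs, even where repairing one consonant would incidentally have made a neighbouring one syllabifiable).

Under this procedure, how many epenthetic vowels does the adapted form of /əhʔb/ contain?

The unsyllabifiable consonants are /h/, /ʔ/, /b/; each receives one epenthetic vowel.

3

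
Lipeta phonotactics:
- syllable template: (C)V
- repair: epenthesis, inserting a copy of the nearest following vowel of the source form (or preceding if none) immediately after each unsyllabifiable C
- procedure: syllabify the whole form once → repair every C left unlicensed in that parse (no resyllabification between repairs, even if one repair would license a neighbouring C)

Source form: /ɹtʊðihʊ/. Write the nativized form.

ɹʊtʊðihʊ

The consonants /ɹ/ cannot be parsed into a legal (C)V syllable (no codas are permitted; onsets are limited to one consonant).
Epenthesis after each stranded consonant: /ɹ/ → /ɹʊ/.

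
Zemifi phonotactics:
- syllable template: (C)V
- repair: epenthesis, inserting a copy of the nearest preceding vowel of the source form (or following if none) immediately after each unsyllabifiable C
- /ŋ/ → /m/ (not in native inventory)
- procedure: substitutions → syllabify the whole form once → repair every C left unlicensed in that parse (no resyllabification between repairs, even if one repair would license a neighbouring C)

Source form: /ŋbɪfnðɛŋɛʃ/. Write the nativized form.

Substitution: /ŋ/ → /m/, giving /mbɪfnðɛmɛʃ/.
The consonants /m/, /f/, /n/, /ʃ/ cannot be parsed into a legal (C)V syllable (no codas are permitted; onsets are limited to one consonant).
Each unlicensed consonant becomes the onset of a new syllable: /m/ → /mɪ/, /f/ → /fɪ/, /n/ → /nɪ/, /ʃ/ → /ʃɛ/.

mɪbɪfɪnɪðɛmɛʃɛ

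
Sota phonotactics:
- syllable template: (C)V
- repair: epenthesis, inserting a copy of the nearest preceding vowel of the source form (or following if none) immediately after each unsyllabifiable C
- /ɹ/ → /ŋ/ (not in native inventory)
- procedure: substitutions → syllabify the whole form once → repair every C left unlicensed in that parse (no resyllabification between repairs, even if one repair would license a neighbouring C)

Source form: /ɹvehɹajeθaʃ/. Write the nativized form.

ŋeveheŋajeθaʃa

Substitution: /ɹ/ → /ŋ/, giving /ŋvehŋajeθaʃ/.
Syllabifying with onset maximization leaves /ŋ/, /h/, /ʃ/ stranded (no codas are permitted; onsets are limited to one consonant).
Epenthesis after each stranded consonant: /ŋ/ → /ŋe/, /h/ → /he/, /ʃ/ → /ʃa/.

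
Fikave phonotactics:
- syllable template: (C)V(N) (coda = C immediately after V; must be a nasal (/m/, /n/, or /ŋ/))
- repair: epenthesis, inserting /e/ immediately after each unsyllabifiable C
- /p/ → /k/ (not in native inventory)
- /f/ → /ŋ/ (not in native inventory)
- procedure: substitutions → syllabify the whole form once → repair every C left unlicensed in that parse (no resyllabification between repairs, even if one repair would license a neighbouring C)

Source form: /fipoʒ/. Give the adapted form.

Substitution: /f/ → /ŋ/, /p/ → /k/, giving /ŋikoʒ/.
Under (C)V(N), the unsyllabifiable consonants are /ʒ/ (only a nasal (/m/, /n/, or /ŋ/) is licensed in coda position; onsets are limited to one consonant).
Epenthesis after each stranded consonant: /ʒ/ → /ʒe/.

ŋikoʒe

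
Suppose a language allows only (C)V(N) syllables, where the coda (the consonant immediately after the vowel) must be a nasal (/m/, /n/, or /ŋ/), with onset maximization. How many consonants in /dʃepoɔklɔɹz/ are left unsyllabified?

Under (C)V(N), the unsyllabifiable consonants are /d/, /k/, /ɹ/, /z/ (only a nasal (/m/, /n/, or /ŋ/) is licensed in coda position; onsets are limited to one consonant).

4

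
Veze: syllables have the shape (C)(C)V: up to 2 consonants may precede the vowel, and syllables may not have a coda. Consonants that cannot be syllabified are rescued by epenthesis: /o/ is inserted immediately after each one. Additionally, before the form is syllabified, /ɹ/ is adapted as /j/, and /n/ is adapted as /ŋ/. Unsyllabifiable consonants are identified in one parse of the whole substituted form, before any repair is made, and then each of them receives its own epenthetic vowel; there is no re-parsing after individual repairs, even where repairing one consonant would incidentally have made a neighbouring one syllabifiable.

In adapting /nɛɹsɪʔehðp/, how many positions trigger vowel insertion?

3

After substitution the input is /ŋɛjsɪʔehðp/.
The unsyllabifiable consonants are /h/, /ð/, /p/; each receives one epenthetic vowel.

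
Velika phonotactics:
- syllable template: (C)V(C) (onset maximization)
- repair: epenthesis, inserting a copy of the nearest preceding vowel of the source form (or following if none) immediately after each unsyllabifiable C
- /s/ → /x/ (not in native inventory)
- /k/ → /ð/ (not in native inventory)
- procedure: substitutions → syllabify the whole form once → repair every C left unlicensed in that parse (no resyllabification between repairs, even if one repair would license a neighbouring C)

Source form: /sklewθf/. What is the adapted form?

Substitution: /s/ → /x/, /k/ → /ð/, giving /xðlewθf/.
The consonants /x/, /ð/, /θ/, /f/ cannot be parsed into a legal (C)V(C) syllable (at most one coda consonant is licensed; onsets are limited to one consonant).
Each unlicensed consonant becomes the onset of a new syllable: /x/ → /xe/, /ð/ → /ðe/, /θ/ → /θe/, /f/ → /fe/.

xeðelewθefe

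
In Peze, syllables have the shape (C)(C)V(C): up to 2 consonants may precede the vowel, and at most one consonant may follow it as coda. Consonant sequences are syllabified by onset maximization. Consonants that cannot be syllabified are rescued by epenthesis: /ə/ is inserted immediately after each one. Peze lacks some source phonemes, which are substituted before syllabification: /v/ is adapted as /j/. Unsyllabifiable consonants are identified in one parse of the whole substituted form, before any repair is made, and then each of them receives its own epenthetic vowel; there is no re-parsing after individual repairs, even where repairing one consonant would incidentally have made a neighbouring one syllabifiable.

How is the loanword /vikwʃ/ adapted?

jikwəʃə

Substitution: /v/ → /j/, giving /jikwʃ/.
Syllabifying with onset maximization leaves /w/, /ʃ/ stranded (at most one coda consonant is licensed; onsets may contain at most 2 consonants).
Each unlicensed consonant becomes the onset of a new syllable: /w/ → /wə/, /ʃ/ → /ʃə/.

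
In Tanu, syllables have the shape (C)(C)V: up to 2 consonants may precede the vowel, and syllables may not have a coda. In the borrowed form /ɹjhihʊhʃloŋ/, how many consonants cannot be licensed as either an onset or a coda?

Under (C)(C)V, the unsyllabifiable consonants are /ɹ/, /h/, /ŋ/ (no codas are permitted; onsets may contain at most 2 consonants).

3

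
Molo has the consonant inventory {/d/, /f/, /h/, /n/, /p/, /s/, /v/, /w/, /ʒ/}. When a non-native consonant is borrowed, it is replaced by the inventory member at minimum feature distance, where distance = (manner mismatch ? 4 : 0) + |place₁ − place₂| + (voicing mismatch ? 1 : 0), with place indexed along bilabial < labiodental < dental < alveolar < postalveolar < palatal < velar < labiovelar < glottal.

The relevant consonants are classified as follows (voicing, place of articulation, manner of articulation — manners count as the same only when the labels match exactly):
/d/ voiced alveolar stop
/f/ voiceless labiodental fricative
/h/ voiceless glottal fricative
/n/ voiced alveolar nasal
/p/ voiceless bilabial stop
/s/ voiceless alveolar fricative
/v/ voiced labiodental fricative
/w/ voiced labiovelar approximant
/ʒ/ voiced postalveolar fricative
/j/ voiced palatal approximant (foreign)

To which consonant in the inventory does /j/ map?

/w/ is closest: same manner (approximant), place distance 2 (palatal→labiovelar), same voicing; total 2. Next closest is /ʒ/ at distance 5.

w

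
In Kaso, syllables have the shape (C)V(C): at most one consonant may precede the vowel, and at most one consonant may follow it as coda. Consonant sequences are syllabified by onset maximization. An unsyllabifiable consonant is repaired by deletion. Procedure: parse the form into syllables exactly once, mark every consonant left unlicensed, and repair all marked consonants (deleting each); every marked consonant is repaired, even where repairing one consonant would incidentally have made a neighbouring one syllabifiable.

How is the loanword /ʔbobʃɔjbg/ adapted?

Under (C)V(C), the unsyllabifiable consonants are /ʔ/, /b/, /g/ (at most one coda consonant is licensed; onsets are limited to one consonant).
Deletion applies to /ʔ/, /b/, /g/.

bobʃɔj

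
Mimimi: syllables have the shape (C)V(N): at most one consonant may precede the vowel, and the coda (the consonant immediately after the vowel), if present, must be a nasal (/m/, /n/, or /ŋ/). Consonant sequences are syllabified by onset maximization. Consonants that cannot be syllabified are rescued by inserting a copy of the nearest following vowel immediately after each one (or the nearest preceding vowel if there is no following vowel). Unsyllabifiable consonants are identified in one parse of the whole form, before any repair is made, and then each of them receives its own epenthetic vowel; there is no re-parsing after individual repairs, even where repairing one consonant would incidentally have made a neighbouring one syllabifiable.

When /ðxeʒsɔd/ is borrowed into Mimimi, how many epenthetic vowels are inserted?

The unsyllabifiable consonants are /ð/, /ʒ/, /d/; each receives one epenthetic vowel.

3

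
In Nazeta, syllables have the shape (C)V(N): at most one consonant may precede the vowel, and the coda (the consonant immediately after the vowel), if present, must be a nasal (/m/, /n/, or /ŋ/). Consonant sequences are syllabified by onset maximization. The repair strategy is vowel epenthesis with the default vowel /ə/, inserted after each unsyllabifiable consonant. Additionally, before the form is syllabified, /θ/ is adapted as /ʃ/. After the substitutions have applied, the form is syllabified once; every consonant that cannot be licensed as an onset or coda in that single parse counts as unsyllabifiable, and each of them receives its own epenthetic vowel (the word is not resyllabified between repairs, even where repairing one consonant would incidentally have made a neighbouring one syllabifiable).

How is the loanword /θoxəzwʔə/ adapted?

Substitution: /θ/ → /ʃ/, giving /ʃoxəzwʔə/.
Under (C)V(N), the unsyllabifiable consonants are /z/, /w/ (only a nasal (/m/, /n/, or /ŋ/) is licensed in coda position; onsets are limited to one consonant).
Inserting the epenthetic vowel yields /z/ → /zə/, /w/ → /wə/.

ʃoxəzəwəʔə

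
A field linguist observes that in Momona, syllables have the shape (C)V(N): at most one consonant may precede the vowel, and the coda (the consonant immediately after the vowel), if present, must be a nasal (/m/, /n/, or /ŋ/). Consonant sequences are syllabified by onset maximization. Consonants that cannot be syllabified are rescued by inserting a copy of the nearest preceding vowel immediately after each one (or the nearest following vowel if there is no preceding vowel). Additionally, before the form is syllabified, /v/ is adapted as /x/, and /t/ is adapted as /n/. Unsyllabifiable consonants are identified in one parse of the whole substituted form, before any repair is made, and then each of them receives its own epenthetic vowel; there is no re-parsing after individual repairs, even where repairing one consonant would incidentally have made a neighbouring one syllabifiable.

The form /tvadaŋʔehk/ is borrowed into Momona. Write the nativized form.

naxadaŋʔeheke

Substitution: /t/ → /n/, /v/ → /x/, giving /nxadaŋʔehk/.
The consonants /n/, /h/, /k/ cannot be parsed into a legal (C)V(N) syllable (only a nasal (/m/, /n/, or /ŋ/) is licensed in coda position; onsets are limited to one consonant).
Epenthesis after each stranded consonant: /n/ → /na/, /h/ → /he/, /k/ → /ke/.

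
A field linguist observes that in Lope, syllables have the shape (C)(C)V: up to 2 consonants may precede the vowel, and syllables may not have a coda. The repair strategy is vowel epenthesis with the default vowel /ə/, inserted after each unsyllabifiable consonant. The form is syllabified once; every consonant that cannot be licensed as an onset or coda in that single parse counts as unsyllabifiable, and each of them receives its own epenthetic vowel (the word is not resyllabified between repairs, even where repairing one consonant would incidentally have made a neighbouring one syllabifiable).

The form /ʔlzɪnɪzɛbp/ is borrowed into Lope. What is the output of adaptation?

ʔəlzɪnɪzɛbəpə

Syllabifying with onset maximization leaves /ʔ/, /b/, /p/ stranded (no codas are permitted; onsets may contain at most 2 consonants).
Each unlicensed consonant becomes the onset of a new syllable: /ʔ/ → /ʔə/, /b/ → /bə/, /p/ → /pə/.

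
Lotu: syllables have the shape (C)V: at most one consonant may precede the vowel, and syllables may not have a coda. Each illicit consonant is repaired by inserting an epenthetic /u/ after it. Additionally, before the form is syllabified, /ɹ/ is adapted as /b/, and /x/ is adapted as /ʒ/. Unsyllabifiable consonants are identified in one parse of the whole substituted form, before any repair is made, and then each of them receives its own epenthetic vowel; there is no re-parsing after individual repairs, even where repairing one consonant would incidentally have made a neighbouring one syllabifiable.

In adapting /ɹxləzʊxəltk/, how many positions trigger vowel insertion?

5

After substitution the input is /bʒləzʊʒəltk/.
The unsyllabifiable consonants are /b/, /ʒ/, /l/, /t/, /k/; each receives one epenthetic vowel.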